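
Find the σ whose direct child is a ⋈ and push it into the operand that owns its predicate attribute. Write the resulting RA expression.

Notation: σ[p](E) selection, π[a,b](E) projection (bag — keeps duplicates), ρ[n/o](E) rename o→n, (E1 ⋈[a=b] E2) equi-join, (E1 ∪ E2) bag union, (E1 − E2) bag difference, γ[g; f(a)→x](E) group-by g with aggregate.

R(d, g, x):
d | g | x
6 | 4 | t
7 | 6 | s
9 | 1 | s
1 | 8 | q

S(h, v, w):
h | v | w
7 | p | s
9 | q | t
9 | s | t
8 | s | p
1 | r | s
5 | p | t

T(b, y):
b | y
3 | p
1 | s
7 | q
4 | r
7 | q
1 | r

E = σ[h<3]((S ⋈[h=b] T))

σ filters on h, owned by the left side.
E' = (σ[h<3](S) ⋈[h=b] T)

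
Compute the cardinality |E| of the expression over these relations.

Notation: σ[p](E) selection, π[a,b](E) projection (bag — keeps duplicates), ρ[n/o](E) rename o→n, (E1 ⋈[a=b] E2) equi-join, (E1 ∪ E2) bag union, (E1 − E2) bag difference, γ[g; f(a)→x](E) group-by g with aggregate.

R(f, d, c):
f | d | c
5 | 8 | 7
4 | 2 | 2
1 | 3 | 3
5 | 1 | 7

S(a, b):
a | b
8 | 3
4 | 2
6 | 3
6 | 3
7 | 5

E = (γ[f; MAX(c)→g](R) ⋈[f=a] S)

Subexpression sizes:
  R → 4
  γ[f; MAX(c)→g](R) → 3
  S → 5
  (γ[f; MAX(c)→g](R) ⋈[f=a] S) → 1

|E| = 1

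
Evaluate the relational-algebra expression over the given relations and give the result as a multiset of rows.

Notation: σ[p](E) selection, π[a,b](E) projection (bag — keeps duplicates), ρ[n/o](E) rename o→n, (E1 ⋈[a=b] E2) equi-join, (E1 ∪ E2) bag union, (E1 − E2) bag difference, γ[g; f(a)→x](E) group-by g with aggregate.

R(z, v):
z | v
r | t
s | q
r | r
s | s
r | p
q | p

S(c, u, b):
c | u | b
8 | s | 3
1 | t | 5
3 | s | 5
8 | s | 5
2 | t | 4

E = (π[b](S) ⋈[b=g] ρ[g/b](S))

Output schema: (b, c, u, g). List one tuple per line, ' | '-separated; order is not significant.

Per-node cardinality:
  S → 5
  π[b](S) → 5
  S → 5
  ρ[g/b](S) → 5
  (π[b](S) ⋈[b=g] ρ[g/b](S)) → 11

== RESULT ==
b | c | u | g
3 | 8 | s | 3
4 | 2 | t | 4
5 | 1 | t | 5
5 | 1 | t | 5
5 | 1 | t | 5
5 | 3 | s | 5
5 | 3 | s | 5
5 | 3 | s | 5
5 | 8 | s | 5
5 | 8 | s | 5
5 | 8 | s | 5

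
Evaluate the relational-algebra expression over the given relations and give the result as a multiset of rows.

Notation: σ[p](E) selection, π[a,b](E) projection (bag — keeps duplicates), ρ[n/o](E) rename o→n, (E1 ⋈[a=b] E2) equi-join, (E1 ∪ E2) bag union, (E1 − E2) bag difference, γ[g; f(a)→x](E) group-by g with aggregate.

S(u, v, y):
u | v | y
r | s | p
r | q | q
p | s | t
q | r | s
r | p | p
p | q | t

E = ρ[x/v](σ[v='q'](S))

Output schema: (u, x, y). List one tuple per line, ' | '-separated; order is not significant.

Stepwise |·|:
  S → 6
  σ[v='q'](S) → 2
  ρ[x/v](σ[v='q'](S)) → 2

== RESULT ==
u | x | y
p | q | t
r | q | q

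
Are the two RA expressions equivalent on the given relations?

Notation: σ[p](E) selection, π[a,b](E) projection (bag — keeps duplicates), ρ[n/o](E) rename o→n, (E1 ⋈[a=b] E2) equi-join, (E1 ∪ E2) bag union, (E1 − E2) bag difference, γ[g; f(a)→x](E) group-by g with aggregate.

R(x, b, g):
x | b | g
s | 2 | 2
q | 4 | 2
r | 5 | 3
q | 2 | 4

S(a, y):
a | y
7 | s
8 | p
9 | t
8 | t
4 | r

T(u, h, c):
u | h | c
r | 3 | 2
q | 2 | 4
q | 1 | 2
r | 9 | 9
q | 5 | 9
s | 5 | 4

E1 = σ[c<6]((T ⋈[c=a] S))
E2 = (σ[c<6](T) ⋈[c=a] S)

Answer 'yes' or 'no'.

E1 stepwise |·|:
  T → 6
  S → 5
  (T ⋈[c=a] S) → 4
  σ[c<6]((T ⋈[c=a] S)) → 2
E2 stepwise |·|:
  T → 6
  σ[c<6](T) → 4
  S → 5
  (σ[c<6](T) ⋈[c=a] S) → 2

E1 and E2 produce the same multiset:
u | h | c | a | y
q | 2 | 4 | 4 | r
s | 5 | 4 | 4 | r

yes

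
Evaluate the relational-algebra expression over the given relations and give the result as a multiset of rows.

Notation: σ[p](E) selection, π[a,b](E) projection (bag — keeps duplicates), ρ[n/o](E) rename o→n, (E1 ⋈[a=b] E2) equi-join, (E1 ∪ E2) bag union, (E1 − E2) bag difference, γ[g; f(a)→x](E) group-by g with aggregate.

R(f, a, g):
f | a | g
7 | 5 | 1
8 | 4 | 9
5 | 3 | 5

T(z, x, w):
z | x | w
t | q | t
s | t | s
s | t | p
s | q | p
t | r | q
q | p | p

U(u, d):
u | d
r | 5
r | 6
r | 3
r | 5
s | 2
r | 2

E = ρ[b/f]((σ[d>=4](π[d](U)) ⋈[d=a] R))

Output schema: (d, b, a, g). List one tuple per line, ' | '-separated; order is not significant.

Stepwise |·|:
  U → 6
  π[d](U) → 6
  σ[d>=4](π[d](U)) → 3
  R → 3
  (σ[d>=4](π[d](U)) ⋈[d=a] R) → 2
  ρ[b/f]((σ[d>=4](π[d](U)) ⋈[d=a] R)) → 2

== RESULT ==
d | b | a | g
5 | 7 | 5 | 1
5 | 7 | 5 | 1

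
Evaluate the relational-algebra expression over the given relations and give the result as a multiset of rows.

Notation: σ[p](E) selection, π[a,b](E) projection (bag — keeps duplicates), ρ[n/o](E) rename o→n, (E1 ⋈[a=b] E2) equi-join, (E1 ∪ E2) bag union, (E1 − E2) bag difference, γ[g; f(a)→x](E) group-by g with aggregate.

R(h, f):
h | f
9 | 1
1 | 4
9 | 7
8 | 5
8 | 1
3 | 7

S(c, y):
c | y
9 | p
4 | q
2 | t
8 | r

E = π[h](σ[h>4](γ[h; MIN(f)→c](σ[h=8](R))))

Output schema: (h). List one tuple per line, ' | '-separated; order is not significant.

Subexpression sizes:
  R → 6
  σ[h=8](R) → 2
  γ[h; MIN(f)→c](σ[h=8](R)) → 1
  σ[h>4](γ[h; MIN(f)→c](σ[h=8](R))) → 1
  π[h](σ[h>4](γ[h; MIN(f)→c](σ[h=8](R)))) → 1

== RESULT ==
h
8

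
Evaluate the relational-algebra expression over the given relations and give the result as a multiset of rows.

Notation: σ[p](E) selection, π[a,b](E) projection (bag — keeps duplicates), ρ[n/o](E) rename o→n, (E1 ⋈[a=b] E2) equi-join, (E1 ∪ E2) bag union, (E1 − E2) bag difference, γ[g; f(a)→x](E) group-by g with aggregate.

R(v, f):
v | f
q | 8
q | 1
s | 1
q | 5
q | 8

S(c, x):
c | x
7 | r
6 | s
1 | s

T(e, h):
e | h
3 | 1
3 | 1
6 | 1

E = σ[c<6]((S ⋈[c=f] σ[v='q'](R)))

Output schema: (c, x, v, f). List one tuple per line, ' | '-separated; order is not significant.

Stepwise |·|:
  S → 3
  R → 5
  σ[v='q'](R) → 4
  (S ⋈[c=f] σ[v='q'](R)) → 1
  σ[c<6]((S ⋈[c=f] σ[v='q'](R))) → 1

== RESULT ==
c | x | v | f
1 | s | q | 1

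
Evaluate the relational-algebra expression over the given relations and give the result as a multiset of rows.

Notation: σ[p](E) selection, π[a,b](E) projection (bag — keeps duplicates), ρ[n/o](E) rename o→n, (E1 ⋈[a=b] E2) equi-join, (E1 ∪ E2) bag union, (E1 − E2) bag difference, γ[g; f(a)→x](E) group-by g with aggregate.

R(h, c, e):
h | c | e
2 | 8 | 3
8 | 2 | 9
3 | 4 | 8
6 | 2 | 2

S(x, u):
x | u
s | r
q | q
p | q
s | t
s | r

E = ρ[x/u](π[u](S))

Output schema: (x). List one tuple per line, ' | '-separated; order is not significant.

Stepwise |·|:
  S → 5
  π[u](S) → 5
  ρ[x/u](π[u](S)) → 5

== RESULT ==
x
q
q
r
r
t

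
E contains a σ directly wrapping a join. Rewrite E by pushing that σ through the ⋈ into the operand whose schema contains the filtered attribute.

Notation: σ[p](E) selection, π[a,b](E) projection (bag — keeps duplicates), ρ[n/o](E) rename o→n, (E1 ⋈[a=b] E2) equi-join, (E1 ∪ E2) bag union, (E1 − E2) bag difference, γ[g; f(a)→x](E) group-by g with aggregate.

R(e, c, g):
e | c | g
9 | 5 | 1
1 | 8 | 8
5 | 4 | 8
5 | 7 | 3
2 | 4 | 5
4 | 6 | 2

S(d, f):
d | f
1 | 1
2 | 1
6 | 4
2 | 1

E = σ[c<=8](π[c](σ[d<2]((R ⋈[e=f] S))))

σ filters on d, owned by the right side.
E' = σ[c<=8](π[c]((R ⋈[e=f] σ[d<2](S))))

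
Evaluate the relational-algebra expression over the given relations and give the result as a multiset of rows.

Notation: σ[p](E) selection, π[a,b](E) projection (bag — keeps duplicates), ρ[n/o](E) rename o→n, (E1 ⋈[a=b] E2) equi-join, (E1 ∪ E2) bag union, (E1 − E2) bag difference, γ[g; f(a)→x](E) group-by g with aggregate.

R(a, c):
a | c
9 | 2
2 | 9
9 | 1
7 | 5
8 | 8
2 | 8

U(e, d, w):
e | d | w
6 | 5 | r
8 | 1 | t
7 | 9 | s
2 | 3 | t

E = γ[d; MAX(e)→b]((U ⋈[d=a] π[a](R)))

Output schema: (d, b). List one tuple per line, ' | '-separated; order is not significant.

Subexpression sizes:
  U → 4
  R → 6
  π[a](R) → 6
  (U ⋈[d=a] π[a](R)) → 2
  γ[d; MAX(e)→b]((U ⋈[d=a] π[a](R))) → 1

== RESULT ==
d | b
9 | 7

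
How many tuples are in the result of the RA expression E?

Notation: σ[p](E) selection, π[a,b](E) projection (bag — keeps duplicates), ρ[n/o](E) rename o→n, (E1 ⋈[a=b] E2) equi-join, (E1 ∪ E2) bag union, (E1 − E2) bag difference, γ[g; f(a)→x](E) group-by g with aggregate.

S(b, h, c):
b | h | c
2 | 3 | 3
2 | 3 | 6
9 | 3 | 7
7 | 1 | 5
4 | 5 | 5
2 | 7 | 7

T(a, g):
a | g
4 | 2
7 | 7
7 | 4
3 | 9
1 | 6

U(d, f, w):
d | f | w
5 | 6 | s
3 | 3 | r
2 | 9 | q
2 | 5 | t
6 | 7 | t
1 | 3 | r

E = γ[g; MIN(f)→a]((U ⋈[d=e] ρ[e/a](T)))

Stepwise |·|:
  U → 6
  T → 5
  ρ[e/a](T) → 5
  (U ⋈[d=e] ρ[e/a](T)) → 2
  γ[g; MIN(f)→a]((U ⋈[d=e] ρ[e/a](T))) → 2

|E| = 2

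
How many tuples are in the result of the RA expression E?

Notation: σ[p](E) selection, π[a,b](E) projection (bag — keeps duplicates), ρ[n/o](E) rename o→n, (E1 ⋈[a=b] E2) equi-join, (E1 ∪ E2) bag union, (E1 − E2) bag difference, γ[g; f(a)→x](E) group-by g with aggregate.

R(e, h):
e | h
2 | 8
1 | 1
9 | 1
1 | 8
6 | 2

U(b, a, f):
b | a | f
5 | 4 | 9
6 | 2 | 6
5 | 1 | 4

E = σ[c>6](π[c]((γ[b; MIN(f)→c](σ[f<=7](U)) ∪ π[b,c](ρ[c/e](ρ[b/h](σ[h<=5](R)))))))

Stepwise |·|:
  U → 3
  σ[f<=7](U) → 2
  γ[b; MIN(f)→c](σ[f<=7](U)) → 2
  R → 5
  σ[h<=5](R) → 3
  ρ[b/h](σ[h<=5](R)) → 3
  ρ[c/e](ρ[b/h](σ[h<=5](R))) → 3
  π[b,c](ρ[c/e](ρ[b/h](σ[h<=5](R)))) → 3
  (γ[b; MIN(f)→c](σ[f<=7](U)) ∪ π[b,c](ρ[c/e](ρ[b/h](σ[h<=5](R))))) → 5
  π[c]((γ[b; MIN(f)→c](σ[f<=7](U)) ∪ π[b,c](ρ[c/e](ρ[b/h](σ[h<=5](R)))))) → 5
  σ[c>6](π[c]((γ[b; MIN(f)→c](σ[f<=7](U)) ∪ π[b,c](ρ[c/e](ρ[b/h](σ[h<=5](R))))))) → 1

|E| = 1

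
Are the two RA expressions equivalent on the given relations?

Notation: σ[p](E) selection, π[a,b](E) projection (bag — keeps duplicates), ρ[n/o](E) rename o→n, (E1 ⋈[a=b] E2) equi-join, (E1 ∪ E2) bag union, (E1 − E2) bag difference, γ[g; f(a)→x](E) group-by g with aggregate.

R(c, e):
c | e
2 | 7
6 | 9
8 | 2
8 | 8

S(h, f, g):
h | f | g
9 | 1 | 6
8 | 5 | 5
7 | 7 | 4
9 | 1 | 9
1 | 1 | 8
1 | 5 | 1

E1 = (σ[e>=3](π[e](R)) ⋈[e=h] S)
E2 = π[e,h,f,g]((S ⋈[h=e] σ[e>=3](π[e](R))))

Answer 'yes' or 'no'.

E1 stepwise |·|:
  R → 4
  π[e](R) → 4
  σ[e>=3](π[e](R)) → 3
  S → 6
  (σ[e>=3](π[e](R)) ⋈[e=h] S) → 4
E2 stepwise |·|:
  S → 6
  R → 4
  π[e](R) → 4
  σ[e>=3](π[e](R)) → 3
  (S ⋈[h=e] σ[e>=3](π[e](R))) → 4
  π[e,h,f,g]((S ⋈[h=e] σ[e>=3](π[e](R)))) → 4

E1 and E2 produce the same multiset:
e | h | f | g
7 | 7 | 7 | 4
8 | 8 | 5 | 5
9 | 9 | 1 | 6
9 | 9 | 1 | 9

yes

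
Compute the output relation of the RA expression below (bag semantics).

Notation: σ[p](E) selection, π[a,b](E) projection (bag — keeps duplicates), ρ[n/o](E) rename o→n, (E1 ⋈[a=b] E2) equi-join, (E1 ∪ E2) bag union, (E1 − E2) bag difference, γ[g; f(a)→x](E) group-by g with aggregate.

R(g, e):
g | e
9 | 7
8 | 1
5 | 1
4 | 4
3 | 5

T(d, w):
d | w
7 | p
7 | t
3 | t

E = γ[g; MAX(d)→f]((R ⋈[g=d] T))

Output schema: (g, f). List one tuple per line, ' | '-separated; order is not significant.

Subexpression sizes:
  R → 5
  T → 3
  (R ⋈[g=d] T) → 1
  γ[g; MAX(d)→f]((R ⋈[g=d] T)) → 1

== RESULT ==
g | f
3 | 3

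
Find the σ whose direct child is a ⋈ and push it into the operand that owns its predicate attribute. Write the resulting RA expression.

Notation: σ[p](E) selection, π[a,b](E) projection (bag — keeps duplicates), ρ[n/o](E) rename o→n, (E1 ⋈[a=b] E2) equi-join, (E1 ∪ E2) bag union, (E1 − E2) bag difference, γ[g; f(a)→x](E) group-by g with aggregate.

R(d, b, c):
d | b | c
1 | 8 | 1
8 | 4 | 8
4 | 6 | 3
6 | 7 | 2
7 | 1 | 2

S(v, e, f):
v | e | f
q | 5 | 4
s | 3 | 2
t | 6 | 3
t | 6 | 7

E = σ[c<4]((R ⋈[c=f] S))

σ filters on c, owned by the left side.
E' = (σ[c<4](R) ⋈[c=f] S)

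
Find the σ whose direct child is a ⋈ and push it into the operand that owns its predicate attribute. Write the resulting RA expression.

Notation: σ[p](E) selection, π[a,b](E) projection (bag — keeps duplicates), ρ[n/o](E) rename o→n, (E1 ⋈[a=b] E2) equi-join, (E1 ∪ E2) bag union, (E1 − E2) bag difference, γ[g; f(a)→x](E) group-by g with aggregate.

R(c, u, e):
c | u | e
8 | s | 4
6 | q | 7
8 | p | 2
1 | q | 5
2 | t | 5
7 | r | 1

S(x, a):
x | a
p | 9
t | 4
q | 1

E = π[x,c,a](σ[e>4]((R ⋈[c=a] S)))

σ filters on e, owned by the left side.
E' = π[x,c,a]((σ[e>4](R) ⋈[c=a] S))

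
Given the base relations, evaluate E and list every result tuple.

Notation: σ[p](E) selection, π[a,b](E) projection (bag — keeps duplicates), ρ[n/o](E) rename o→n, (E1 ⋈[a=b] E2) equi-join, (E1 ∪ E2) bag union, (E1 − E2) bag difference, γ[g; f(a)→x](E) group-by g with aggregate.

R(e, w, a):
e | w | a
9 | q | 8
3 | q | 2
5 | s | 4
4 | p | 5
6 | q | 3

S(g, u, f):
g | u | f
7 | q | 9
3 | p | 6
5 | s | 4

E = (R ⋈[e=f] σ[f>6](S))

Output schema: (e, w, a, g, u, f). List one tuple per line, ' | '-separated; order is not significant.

Per-node cardinality:
  R → 5
  S → 3
  σ[f>6](S) → 1
  (R ⋈[e=f] σ[f>6](S)) → 1

== RESULT ==
e | w | a | g | u | f
9 | q | 8 | 7 | q | 9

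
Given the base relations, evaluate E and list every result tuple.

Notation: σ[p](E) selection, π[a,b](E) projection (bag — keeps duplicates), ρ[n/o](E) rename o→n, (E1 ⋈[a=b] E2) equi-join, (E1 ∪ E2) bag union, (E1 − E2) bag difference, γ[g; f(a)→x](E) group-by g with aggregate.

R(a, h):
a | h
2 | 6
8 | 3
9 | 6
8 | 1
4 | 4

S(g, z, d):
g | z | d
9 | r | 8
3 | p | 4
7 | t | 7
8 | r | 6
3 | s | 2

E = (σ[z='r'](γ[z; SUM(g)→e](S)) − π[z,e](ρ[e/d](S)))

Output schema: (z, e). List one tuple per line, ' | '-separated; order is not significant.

Subexpression sizes:
  S → 5
  γ[z; SUM(g)→e](S) → 4
  σ[z='r'](γ[z; SUM(g)→e](S)) → 1
  S → 5
  ρ[e/d](S) → 5
  π[z,e](ρ[e/d](S)) → 5
  (σ[z='r'](γ[z; SUM(g)→e](S)) − π[z,e](ρ[e/d](S))) → 1

== RESULT ==
z | e
r | 17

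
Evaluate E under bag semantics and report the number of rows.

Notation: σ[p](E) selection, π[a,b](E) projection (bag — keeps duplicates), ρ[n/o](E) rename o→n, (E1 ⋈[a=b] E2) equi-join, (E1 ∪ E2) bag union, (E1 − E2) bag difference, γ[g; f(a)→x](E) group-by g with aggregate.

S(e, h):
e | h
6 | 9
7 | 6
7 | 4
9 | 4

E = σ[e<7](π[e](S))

Stepwise |·|:
  S → 4
  π[e](S) → 4
  σ[e<7](π[e](S)) → 1

|E| = 1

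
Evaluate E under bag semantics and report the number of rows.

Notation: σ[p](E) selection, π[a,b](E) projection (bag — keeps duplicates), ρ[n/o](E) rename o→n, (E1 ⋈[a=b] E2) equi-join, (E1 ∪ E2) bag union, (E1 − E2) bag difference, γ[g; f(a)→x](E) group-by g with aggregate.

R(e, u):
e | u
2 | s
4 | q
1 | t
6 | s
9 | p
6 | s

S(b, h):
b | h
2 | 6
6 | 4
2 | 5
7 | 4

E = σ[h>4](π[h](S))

Subexpression sizes:
  S → 4
  π[h](S) → 4
  σ[h>4](π[h](S)) → 2

|E| = 2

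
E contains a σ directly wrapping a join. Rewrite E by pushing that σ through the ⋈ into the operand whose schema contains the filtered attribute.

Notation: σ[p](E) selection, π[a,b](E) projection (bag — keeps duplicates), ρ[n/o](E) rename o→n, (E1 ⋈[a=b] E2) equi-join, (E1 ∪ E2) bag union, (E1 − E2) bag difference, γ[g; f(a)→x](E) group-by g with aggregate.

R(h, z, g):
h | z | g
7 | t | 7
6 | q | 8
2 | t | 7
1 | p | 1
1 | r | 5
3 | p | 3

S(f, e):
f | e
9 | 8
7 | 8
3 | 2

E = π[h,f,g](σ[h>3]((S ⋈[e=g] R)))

σ filters on h, owned by the right side.
E' = π[h,f,g]((S ⋈[e=g] σ[h>3](R)))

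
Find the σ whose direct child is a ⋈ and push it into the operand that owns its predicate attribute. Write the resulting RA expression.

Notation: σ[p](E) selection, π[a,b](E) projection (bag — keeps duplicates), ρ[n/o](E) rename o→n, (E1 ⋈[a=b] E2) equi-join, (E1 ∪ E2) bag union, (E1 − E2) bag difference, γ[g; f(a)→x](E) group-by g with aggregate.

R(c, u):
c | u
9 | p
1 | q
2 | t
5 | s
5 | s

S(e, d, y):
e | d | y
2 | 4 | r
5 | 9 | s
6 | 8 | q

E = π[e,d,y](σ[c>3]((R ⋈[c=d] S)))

σ filters on c, owned by the left side.
E' = π[e,d,y]((σ[c>3](R) ⋈[c=d] S))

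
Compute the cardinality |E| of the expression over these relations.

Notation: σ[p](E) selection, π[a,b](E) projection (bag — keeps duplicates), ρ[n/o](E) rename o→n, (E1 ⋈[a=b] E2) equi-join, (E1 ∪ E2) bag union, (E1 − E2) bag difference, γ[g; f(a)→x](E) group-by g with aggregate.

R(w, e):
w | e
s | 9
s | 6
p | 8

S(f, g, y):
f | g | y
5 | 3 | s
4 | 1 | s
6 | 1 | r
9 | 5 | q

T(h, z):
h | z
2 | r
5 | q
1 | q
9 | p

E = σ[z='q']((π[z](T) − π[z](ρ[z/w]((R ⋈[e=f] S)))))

Subexpression sizes:
  T → 4
  π[z](T) → 4
  R → 3
  S → 4
  (R ⋈[e=f] S) → 2
  ρ[z/w]((R ⋈[e=f] S)) → 2
  π[z](ρ[z/w]((R ⋈[e=f] S))) → 2
  (π[z](T) − π[z](ρ[z/w]((R ⋈[e=f] S)))) → 4
  σ[z='q']((π[z](T) − π[z](ρ[z/w]((R ⋈[e=f] S))))) → 2

|E| = 2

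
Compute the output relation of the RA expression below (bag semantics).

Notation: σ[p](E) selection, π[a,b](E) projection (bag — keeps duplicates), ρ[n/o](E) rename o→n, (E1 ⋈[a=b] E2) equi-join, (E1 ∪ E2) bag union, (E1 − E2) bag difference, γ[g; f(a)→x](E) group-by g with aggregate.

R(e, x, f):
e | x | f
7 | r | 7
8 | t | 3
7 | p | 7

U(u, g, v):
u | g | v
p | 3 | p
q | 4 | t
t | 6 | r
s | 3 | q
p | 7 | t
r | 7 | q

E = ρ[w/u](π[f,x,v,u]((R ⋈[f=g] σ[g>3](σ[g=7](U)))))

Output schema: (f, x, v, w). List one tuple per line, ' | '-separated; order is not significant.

Row counts bottom-up:
  R → 3
  U → 6
  σ[g=7](U) → 2
  σ[g>3](σ[g=7](U)) → 2
  (R ⋈[f=g] σ[g>3](σ[g=7](U))) → 4
  π[f,x,v,u]((R ⋈[f=g] σ[g>3](σ[g=7](U)))) → 4
  ρ[w/u](π[f,x,v,u]((R ⋈[f=g] σ[g>3](σ[g=7](U))))) → 4

== RESULT ==
f | x | v | w
7 | p | q | r
7 | p | t | p
7 | r | q | r
7 | r | t | p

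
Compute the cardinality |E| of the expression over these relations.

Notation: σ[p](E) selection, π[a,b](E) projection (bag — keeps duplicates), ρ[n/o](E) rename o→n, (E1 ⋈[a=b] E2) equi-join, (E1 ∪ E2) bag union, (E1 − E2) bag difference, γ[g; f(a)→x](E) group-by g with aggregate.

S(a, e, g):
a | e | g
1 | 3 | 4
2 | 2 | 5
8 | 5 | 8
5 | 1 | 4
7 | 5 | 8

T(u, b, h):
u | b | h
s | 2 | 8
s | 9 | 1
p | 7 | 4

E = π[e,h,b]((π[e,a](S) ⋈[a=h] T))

Row counts bottom-up:
  S → 5
  π[e,a](S) → 5
  T → 3
  (π[e,a](S) ⋈[a=h] T) → 2
  π[e,h,b]((π[e,a](S) ⋈[a=h] T)) → 2

|E| = 2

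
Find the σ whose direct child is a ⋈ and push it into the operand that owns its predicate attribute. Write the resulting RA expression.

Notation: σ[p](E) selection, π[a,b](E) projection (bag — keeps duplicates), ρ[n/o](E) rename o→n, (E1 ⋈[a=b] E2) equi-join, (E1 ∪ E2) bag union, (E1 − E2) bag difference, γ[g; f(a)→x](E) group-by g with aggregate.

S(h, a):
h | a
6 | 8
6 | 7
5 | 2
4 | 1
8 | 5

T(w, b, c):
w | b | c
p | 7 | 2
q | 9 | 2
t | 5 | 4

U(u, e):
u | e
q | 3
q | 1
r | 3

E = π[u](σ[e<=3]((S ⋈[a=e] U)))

σ filters on e, owned by the right side.
E' = π[u]((S ⋈[a=e] σ[e<=3](U)))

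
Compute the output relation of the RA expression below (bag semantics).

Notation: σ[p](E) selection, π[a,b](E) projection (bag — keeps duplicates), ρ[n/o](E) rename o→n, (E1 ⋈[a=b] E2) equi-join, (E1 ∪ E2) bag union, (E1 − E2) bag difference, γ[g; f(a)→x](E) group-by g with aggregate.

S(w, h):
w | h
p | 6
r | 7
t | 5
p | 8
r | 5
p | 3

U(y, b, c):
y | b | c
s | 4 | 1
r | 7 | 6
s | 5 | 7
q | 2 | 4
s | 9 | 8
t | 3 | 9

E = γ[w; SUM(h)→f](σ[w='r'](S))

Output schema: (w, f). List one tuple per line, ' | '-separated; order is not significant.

Subexpression sizes:
  S → 6
  σ[w='r'](S) → 2
  γ[w; SUM(h)→f](σ[w='r'](S)) → 1

== RESULT ==
w | f
r | 12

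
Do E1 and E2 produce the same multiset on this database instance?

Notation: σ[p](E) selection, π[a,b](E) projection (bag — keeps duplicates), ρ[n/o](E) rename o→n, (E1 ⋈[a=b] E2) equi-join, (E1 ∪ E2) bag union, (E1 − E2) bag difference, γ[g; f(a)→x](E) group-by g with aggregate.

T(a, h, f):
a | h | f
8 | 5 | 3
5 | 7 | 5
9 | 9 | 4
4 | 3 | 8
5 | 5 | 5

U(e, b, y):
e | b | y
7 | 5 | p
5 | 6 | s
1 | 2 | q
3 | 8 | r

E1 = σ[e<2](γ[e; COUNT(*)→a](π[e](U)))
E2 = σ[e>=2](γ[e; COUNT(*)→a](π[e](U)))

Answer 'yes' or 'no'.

E1 row counts bottom-up:
  U → 4
  π[e](U) → 4
  γ[e; COUNT(*)→a](π[e](U)) → 4
  σ[e<2](γ[e; COUNT(*)→a](π[e](U))) → 1
E2 row counts bottom-up:
  U → 4
  π[e](U) → 4
  γ[e; COUNT(*)→a](π[e](U)) → 4
  σ[e>=2](γ[e; COUNT(*)→a](π[e](U))) → 3

E1 result:
e | a
1 | 1
E2 result:
e | a
3 | 1
5 | 1
7 | 1
Witness: (3, 1) appears 0× in E1 but 1× in E2.

no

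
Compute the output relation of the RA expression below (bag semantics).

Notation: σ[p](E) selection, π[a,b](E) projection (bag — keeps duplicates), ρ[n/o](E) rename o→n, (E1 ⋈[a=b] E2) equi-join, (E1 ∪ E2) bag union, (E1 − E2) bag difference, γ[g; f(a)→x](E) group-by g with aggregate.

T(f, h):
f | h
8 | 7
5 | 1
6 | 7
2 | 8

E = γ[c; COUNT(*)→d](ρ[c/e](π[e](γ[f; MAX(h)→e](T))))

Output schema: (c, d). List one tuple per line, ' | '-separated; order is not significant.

Stepwise |·|:
  T → 4
  γ[f; MAX(h)→e](T) → 4
  π[e](γ[f; MAX(h)→e](T)) → 4
  ρ[c/e](π[e](γ[f; MAX(h)→e](T))) → 4
  γ[c; COUNT(*)→d](ρ[c/e](π[e](γ[f; MAX(h)→e](T)))) → 3

== RESULT ==
c | d
1 | 1
7 | 2
8 | 1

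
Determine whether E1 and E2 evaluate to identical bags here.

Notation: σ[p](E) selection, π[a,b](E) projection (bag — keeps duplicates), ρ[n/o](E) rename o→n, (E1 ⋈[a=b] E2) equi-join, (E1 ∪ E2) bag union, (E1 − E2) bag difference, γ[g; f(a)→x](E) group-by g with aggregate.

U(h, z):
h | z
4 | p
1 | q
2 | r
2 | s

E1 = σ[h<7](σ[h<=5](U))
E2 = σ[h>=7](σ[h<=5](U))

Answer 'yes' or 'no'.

E1 subexpression sizes:
  U → 4
  σ[h<=5](U) → 4
  σ[h<7](σ[h<=5](U)) → 4
E2 subexpression sizes:
  U → 4
  σ[h<=5](U) → 4
  σ[h>=7](σ[h<=5](U)) → 0

E1 result:
h | z
1 | q
2 | r
2 | s
4 | p
E2 result:
h | z
(0 rows)
Witness: (4, 'p') appears 1× in E1 but 0× in E2.

no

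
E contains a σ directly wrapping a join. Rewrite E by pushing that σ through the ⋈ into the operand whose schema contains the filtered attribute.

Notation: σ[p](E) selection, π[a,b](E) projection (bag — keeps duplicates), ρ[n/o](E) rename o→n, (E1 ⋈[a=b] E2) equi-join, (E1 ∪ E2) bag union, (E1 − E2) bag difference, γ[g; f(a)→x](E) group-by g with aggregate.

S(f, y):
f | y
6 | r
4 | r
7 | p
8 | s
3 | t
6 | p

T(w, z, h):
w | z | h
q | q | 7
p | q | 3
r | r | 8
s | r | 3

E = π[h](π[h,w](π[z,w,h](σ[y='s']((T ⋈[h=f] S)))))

σ filters on y, owned by the right side.
E' = π[h](π[h,w](π[z,w,h]((T ⋈[h=f] σ[y='s'](S)))))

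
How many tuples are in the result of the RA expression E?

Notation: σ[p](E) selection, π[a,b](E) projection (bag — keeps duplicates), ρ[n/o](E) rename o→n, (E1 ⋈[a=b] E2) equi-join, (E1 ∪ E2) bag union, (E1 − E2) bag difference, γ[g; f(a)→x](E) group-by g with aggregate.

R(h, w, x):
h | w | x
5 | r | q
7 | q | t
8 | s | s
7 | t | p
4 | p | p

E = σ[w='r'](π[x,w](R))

Per-node cardinality:
  R → 5
  π[x,w](R) → 5
  σ[w='r'](π[x,w](R)) → 1

|E| = 1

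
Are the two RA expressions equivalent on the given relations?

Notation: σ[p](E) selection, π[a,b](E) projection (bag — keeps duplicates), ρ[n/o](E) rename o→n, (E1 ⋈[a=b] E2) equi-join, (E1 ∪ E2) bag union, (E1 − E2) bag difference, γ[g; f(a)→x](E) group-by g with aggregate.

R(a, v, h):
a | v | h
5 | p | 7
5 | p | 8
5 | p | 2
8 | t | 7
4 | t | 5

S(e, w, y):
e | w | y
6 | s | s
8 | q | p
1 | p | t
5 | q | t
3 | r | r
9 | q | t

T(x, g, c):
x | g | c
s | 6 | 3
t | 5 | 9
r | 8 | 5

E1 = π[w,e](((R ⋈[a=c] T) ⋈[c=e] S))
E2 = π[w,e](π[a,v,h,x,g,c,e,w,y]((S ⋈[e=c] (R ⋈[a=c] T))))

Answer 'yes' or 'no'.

E1 subexpression sizes:
  R → 5
  T → 3
  (R ⋈[a=c] T) → 3
  S → 6
  ((R ⋈[a=c] T) ⋈[c=e] S) → 3
  π[w,e](((R ⋈[a=c] T) ⋈[c=e] S)) → 3
E2 subexpression sizes:
  S → 6
  R → 5
  T → 3
  (R ⋈[a=c] T) → 3
  (S ⋈[e=c] (R ⋈[a=c] T)) → 3
  π[a,v,h,x,g,c,e,w,y]((S ⋈[e=c] (R ⋈[a=c] T))) → 3
  π[w,e](π[a,v,h,x,g,c,e,w,y]((S ⋈[e=c] (R ⋈[a=c] T)))) → 3

E1 and E2 produce the same multiset:
w | e
q | 5
q | 5
q | 5

yes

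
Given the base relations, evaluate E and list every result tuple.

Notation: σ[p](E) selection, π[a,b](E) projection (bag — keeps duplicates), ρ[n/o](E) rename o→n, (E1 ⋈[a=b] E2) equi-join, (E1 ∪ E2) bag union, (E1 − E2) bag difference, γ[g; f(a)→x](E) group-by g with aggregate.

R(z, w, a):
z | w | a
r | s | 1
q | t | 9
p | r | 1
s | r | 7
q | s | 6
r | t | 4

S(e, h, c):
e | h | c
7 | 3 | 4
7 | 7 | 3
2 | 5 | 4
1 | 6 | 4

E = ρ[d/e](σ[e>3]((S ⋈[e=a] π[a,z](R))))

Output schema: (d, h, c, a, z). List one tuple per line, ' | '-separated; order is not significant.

Per-node cardinality:
  S → 4
  R → 6
  π[a,z](R) → 6
  (S ⋈[e=a] π[a,z](R)) → 4
  σ[e>3]((S ⋈[e=a] π[a,z](R))) → 2
  ρ[d/e](σ[e>3]((S ⋈[e=a] π[a,z](R)))) → 2

== RESULT ==
d | h | c | a | z
7 | 3 | 4 | 7 | s
7 | 7 | 3 | 7 | s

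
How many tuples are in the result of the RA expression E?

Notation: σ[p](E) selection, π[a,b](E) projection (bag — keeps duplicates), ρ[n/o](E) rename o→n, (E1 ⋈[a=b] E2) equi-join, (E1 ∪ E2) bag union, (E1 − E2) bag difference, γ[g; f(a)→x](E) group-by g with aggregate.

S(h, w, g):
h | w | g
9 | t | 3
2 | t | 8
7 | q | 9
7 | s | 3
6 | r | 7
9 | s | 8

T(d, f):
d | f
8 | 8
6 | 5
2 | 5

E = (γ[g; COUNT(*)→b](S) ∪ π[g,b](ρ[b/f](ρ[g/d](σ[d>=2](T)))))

Per-node cardinality:
  S → 6
  γ[g; COUNT(*)→b](S) → 4
  T → 3
  σ[d>=2](T) → 3
  ρ[g/d](σ[d>=2](T)) → 3
  ρ[b/f](ρ[g/d](σ[d>=2](T))) → 3
  π[g,b](ρ[b/f](ρ[g/d](σ[d>=2](T)))) → 3
  (γ[g; COUNT(*)→b](S) ∪ π[g,b](ρ[b/f](ρ[g/d](σ[d>=2](T))))) → 7

|E| = 7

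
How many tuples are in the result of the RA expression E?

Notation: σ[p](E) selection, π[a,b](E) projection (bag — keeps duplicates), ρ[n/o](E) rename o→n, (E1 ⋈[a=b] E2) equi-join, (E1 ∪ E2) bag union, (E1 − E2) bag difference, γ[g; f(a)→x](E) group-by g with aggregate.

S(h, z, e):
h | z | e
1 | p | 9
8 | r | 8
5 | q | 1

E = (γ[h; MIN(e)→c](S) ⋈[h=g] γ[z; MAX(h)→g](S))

Subexpression sizes:
  S → 3
  γ[h; MIN(e)→c](S) → 3
  S → 3
  γ[z; MAX(h)→g](S) → 3
  (γ[h; MIN(e)→c](S) ⋈[h=g] γ[z; MAX(h)→g](S)) → 3

|E| = 3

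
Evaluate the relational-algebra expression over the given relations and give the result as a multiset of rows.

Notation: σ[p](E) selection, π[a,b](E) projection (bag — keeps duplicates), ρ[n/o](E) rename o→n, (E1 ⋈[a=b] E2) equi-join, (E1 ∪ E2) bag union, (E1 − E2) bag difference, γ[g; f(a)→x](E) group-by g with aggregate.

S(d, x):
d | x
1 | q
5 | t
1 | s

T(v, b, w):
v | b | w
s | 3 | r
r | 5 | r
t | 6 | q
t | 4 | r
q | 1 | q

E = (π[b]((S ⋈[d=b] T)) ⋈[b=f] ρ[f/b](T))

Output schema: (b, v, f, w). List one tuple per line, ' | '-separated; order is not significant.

Subexpression sizes:
  S → 3
  T → 5
  (S ⋈[d=b] T) → 3
  π[b]((S ⋈[d=b] T)) → 3
  T → 5
  ρ[f/b](T) → 5
  (π[b]((S ⋈[d=b] T)) ⋈[b=f] ρ[f/b](T)) → 3

== RESULT ==
b | v | f | w
1 | q | 1 | q
1 | q | 1 | q
5 | r | 5 | r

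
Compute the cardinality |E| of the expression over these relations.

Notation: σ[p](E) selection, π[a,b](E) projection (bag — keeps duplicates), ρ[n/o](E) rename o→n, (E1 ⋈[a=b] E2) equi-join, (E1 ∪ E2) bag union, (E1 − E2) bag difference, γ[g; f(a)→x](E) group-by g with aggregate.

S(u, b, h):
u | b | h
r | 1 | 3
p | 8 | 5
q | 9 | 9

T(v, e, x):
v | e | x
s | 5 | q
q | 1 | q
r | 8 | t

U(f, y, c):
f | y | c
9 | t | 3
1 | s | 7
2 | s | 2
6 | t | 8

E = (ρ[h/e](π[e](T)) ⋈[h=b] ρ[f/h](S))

Subexpression sizes:
  T → 3
  π[e](T) → 3
  ρ[h/e](π[e](T)) → 3
  S → 3
  ρ[f/h](S) → 3
  (ρ[h/e](π[e](T)) ⋈[h=b] ρ[f/h](S)) → 2

|E| = 2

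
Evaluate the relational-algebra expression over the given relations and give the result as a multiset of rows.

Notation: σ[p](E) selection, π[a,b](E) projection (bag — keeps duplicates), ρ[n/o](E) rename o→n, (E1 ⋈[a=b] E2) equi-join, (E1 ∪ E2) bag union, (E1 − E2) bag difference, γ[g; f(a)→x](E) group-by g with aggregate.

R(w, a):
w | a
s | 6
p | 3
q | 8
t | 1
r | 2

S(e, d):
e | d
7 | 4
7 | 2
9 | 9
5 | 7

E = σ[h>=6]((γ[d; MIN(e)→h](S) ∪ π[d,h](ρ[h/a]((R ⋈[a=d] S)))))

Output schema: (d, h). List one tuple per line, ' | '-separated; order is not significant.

Per-node cardinality:
  S → 4
  γ[d; MIN(e)→h](S) → 4
  R → 5
  S → 4
  (R ⋈[a=d] S) → 1
  ρ[h/a]((R ⋈[a=d] S)) → 1
  π[d,h](ρ[h/a]((R ⋈[a=d] S))) → 1
  (γ[d; MIN(e)→h](S) ∪ π[d,h](ρ[h/a]((R ⋈[a=d] S)))) → 5
  σ[h>=6]((γ[d; MIN(e)→h](S) ∪ π[d,h](ρ[h/a]((R ⋈[a=d] S))))) → 3

== RESULT ==
d | h
2 | 7
4 | 7
9 | 9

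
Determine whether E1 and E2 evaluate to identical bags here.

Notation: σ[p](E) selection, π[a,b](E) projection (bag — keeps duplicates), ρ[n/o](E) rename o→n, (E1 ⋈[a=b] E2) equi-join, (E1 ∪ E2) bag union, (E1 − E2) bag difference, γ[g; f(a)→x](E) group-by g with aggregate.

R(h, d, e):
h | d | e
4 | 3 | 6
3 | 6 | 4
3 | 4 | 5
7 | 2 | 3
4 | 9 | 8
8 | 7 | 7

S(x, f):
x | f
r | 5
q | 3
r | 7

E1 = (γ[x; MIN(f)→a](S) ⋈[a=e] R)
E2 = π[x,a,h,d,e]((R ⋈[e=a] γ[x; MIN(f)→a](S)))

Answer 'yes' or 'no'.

E1 row counts bottom-up:
  S → 3
  γ[x; MIN(f)→a](S) → 2
  R → 6
  (γ[x; MIN(f)→a](S) ⋈[a=e] R) → 2
E2 row counts bottom-up:
  R → 6
  S → 3
  γ[x; MIN(f)→a](S) → 2
  (R ⋈[e=a] γ[x; MIN(f)→a](S)) → 2
  π[x,a,h,d,e]((R ⋈[e=a] γ[x; MIN(f)→a](S))) → 2

E1 and E2 produce the same multiset:
x | a | h | d | e
q | 3 | 7 | 2 | 3
r | 5 | 3 | 4 | 5

yes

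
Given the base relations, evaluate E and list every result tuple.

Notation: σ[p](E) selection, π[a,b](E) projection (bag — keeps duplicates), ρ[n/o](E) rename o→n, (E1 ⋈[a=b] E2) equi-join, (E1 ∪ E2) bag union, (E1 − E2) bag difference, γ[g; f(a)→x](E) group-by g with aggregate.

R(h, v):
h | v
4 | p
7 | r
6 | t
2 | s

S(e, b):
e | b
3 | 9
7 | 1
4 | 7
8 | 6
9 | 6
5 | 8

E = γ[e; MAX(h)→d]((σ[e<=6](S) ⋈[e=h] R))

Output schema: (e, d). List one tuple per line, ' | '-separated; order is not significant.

Subexpression sizes:
  S → 6
  σ[e<=6](S) → 3
  R → 4
  (σ[e<=6](S) ⋈[e=h] R) → 1
  γ[e; MAX(h)→d]((σ[e<=6](S) ⋈[e=h] R)) → 1

== RESULT ==
e | d
4 | 4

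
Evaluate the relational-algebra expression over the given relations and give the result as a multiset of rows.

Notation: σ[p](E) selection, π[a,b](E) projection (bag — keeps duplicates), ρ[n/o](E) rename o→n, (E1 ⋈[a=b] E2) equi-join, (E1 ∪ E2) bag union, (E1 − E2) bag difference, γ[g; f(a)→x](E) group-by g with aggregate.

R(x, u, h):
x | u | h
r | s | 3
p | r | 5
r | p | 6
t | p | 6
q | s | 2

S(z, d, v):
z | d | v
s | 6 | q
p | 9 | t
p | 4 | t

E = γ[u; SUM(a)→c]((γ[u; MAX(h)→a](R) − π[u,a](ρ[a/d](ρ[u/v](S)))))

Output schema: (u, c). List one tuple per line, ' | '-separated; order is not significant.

Per-node cardinality:
  R → 5
  γ[u; MAX(h)→a](R) → 3
  S → 3
  ρ[u/v](S) → 3
  ρ[a/d](ρ[u/v](S)) → 3
  π[u,a](ρ[a/d](ρ[u/v](S))) → 3
  (γ[u; MAX(h)→a](R) − π[u,a](ρ[a/d](ρ[u/v](S)))) → 3
  γ[u; SUM(a)→c]((γ[u; MAX(h)→a](R) − π[u,a](ρ[a/d](ρ[u/v](S))))) → 3

== RESULT ==
u | c
p | 6
r | 5
s | 3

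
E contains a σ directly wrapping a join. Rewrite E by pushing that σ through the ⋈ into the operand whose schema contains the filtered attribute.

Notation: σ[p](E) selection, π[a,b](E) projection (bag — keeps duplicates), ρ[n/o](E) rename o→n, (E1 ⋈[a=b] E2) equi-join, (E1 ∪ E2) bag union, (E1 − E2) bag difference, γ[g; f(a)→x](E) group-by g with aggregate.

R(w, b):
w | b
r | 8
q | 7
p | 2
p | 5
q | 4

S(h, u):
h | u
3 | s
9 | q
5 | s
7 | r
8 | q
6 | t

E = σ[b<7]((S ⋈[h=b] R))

σ filters on b, owned by the right side.
E' = (S ⋈[h=b] σ[b<7](R))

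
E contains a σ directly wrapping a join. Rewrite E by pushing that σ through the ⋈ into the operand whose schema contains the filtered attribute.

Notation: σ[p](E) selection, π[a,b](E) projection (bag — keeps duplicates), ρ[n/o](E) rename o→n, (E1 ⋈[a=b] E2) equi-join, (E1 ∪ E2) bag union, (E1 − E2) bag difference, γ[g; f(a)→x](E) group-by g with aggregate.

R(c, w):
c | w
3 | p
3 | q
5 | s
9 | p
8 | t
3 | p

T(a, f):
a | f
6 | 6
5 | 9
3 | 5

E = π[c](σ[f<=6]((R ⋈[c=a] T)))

σ filters on f, owned by the right side.
E' = π[c]((R ⋈[c=a] σ[f<=6](T)))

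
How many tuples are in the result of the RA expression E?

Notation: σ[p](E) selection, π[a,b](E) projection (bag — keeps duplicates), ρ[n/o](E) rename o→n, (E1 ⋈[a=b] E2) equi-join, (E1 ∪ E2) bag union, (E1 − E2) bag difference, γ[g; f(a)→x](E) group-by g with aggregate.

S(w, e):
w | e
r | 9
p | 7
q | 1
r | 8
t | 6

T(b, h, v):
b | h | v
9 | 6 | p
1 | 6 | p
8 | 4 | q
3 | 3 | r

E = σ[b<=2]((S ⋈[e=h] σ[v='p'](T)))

Subexpression sizes:
  S → 5
  T → 4
  σ[v='p'](T) → 2
  (S ⋈[e=h] σ[v='p'](T)) → 2
  σ[b<=2]((S ⋈[e=h] σ[v='p'](T))) → 1

|E| = 1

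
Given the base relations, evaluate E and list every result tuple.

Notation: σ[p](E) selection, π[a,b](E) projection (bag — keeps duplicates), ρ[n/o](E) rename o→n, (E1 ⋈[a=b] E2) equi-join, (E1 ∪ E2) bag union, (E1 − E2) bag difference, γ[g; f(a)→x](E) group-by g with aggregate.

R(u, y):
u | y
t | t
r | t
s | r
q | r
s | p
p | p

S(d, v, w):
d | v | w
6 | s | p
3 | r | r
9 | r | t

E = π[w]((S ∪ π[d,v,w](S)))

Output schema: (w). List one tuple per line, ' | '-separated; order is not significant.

Per-node cardinality:
  S → 3
  S → 3
  π[d,v,w](S) → 3
  (S ∪ π[d,v,w](S)) → 6
  π[w]((S ∪ π[d,v,w](S))) → 6

== RESULT ==
w
p
p
r
r
t
t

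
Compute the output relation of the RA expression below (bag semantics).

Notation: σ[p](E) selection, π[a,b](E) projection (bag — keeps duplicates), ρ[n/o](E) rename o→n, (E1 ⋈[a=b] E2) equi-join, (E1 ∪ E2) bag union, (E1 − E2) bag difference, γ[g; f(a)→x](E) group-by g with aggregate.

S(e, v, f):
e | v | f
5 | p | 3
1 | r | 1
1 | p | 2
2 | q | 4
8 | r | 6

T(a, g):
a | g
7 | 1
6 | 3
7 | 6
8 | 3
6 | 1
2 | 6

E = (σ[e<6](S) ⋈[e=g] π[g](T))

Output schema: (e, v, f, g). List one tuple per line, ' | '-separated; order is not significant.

Stepwise |·|:
  S → 5
  σ[e<6](S) → 4
  T → 6
  π[g](T) → 6
  (σ[e<6](S) ⋈[e=g] π[g](T)) → 4

== RESULT ==
e | v | f | g
1 | p | 2 | 1
1 | p | 2 | 1
1 | r | 1 | 1
1 | r | 1 | 1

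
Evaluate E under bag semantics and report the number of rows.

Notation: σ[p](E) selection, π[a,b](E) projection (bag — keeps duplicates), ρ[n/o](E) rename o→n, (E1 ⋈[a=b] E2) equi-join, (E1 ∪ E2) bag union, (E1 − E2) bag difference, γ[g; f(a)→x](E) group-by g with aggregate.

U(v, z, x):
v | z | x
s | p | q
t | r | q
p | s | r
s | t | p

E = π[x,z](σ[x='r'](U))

Row counts bottom-up:
  U → 4
  σ[x='r'](U) → 1
  π[x,z](σ[x='r'](U)) → 1

|E| = 1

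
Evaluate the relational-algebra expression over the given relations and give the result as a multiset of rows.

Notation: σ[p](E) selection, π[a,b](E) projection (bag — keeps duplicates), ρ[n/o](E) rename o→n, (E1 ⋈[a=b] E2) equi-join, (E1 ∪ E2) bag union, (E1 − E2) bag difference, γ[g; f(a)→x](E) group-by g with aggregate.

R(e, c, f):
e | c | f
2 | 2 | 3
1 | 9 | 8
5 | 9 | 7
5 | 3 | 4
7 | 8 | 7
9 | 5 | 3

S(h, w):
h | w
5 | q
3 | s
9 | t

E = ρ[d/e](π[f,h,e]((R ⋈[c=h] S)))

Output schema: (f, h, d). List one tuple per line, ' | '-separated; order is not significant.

Stepwise |·|:
  R → 6
  S → 3
  (R ⋈[c=h] S) → 4
  π[f,h,e]((R ⋈[c=h] S)) → 4
  ρ[d/e](π[f,h,e]((R ⋈[c=h] S))) → 4

== RESULT ==
f | h | d
3 | 5 | 9
4 | 3 | 5
7 | 9 | 5
8 | 9 | 1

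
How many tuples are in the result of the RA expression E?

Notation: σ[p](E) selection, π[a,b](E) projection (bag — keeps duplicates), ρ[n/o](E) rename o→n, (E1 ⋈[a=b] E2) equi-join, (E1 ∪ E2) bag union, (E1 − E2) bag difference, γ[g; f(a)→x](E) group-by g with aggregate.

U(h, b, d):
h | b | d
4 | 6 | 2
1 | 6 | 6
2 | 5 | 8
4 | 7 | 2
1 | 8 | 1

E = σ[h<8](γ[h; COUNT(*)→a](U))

Row counts bottom-up:
  U → 5
  γ[h; COUNT(*)→a](U) → 3
  σ[h<8](γ[h; COUNT(*)→a](U)) → 3

|E| = 3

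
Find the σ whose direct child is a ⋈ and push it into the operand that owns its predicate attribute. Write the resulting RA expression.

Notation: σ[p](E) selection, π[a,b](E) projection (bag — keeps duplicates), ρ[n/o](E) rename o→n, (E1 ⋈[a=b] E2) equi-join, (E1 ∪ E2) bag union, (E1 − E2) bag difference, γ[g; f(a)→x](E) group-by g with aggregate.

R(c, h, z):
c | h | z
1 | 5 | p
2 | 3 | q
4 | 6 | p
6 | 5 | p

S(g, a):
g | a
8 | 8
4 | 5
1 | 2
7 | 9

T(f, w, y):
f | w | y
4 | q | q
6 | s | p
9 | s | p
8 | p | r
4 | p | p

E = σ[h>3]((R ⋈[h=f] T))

σ filters on h, owned by the left side.
E' = (σ[h>3](R) ⋈[h=f] T)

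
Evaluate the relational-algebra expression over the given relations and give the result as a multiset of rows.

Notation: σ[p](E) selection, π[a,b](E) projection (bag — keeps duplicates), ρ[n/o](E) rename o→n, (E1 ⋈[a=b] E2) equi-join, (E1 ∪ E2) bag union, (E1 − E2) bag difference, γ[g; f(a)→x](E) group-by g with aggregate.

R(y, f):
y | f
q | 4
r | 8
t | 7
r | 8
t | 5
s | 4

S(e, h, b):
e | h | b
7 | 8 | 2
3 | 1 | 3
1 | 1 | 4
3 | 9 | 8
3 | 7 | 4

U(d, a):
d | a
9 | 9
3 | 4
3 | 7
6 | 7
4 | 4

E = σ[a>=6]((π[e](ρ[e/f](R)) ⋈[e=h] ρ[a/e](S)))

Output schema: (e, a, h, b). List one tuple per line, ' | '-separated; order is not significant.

Per-node cardinality:
  R → 6
  ρ[e/f](R) → 6
  π[e](ρ[e/f](R)) → 6
  S → 5
  ρ[a/e](S) → 5
  (π[e](ρ[e/f](R)) ⋈[e=h] ρ[a/e](S)) → 3
  σ[a>=6]((π[e](ρ[e/f](R)) ⋈[e=h] ρ[a/e](S))) → 2

== RESULT ==
e | a | h | b
8 | 7 | 8 | 2
8 | 7 | 8 | 2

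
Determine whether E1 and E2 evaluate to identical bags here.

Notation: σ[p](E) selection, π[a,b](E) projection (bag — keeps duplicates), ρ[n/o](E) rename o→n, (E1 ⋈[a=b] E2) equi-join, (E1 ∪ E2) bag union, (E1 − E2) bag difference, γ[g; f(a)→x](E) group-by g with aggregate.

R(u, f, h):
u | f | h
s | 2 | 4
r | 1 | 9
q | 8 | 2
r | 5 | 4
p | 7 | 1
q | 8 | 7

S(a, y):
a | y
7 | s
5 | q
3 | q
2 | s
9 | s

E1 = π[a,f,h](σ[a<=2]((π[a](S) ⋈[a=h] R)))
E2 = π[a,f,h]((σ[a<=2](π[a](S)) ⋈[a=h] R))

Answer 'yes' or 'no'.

E1 row counts bottom-up:
  S → 5
  π[a](S) → 5
  R → 6
  (π[a](S) ⋈[a=h] R) → 3
  σ[a<=2]((π[a](S) ⋈[a=h] R)) → 1
  π[a,f,h](σ[a<=2]((π[a](S) ⋈[a=h] R))) → 1
E2 row counts bottom-up:
  S → 5
  π[a](S) → 5
  σ[a<=2](π[a](S)) → 1
  R → 6
  (σ[a<=2](π[a](S)) ⋈[a=h] R) → 1
  π[a,f,h]((σ[a<=2](π[a](S)) ⋈[a=h] R)) → 1

E1 and E2 produce the same multiset:
a | f | h
2 | 8 | 2

yes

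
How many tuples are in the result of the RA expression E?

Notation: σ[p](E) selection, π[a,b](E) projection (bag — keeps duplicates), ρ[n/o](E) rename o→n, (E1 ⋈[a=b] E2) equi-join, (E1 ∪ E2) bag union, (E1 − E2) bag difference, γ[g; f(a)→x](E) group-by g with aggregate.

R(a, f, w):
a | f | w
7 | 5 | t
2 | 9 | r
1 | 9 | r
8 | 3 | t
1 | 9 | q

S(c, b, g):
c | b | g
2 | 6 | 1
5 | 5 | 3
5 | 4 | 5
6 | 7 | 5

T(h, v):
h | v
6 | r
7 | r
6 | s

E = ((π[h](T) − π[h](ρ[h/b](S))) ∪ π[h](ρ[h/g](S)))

Stepwise |·|:
  T → 3
  π[h](T) → 3
  S → 4
  ρ[h/b](S) → 4
  π[h](ρ[h/b](S)) → 4
  (π[h](T) − π[h](ρ[h/b](S))) → 1
  S → 4
  ρ[h/g](S) → 4
  π[h](ρ[h/g](S)) → 4
  ((π[h](T) − π[h](ρ[h/b](S))) ∪ π[h](ρ[h/g](S))) → 5

|E| = 5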